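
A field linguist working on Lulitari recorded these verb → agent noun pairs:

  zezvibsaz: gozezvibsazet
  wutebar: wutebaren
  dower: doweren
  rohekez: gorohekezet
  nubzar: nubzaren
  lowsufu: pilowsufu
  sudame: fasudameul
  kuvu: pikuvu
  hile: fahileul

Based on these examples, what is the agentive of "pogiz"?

"pogiz" ends in -z. The stems ending in -z (rohekez → gorohekezet, zezvibsaz → gozezvibsazet) add go- … -et around the stem.
The other patterns: stems ending in -r add -en; stems ending in -u add the prefix pi-; stems ending in -e add fa- … -ul around the stem.
So pogiz → gopogizet.

gopogizet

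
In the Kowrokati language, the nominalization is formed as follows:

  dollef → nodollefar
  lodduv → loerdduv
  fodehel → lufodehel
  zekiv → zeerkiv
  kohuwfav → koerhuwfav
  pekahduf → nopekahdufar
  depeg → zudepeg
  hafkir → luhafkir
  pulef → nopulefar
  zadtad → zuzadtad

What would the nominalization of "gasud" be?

"gasud" ends in -d. The one such stem in the data (zadtad → zuzadtad) adds the prefix zu-, so the same rule applies.
The other patterns: stems ending in -v insert -er- after the first vowel; stems ending in -f add no- … -ar around the stem; stems ending in -l or -r add the prefix lu-.
So gasud → zugasud.

zugasud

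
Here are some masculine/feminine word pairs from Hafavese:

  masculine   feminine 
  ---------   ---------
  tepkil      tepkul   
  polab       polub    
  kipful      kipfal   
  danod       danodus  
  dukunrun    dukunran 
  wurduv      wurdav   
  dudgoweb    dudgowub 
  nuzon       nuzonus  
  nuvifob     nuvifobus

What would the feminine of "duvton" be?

duvtonus

dukunrun and nuzon both end in -n yet inflect differently (dukunran, nuzonus), so the final letter is not what conditions the rule; the last vowel is.
"duvton" has last vowel 'o'. The stems whose last vowel is 'o' (nuvifob → nuvifobus, danod → danodus, nuzon → nuzonus) add -us.
So duvton → duvtonus.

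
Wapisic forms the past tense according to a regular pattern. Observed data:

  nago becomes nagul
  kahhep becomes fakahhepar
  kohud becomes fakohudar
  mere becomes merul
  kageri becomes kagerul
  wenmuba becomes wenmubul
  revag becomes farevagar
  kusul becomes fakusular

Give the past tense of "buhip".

fabuhipar

kahhep and mere both have last vowel 'e' yet inflect differently (fakahhepar, merul), so the last vowel is not what conditions the rule; whether the stem ends in a vowel or a consonant is.
"buhip" ends in a consonant. The stems ending in a consonant (kusul → fakusular, revag → farevagar, kohud → fakohudar) add fa- … -ar around the stem.
So buhip → fabuhipar.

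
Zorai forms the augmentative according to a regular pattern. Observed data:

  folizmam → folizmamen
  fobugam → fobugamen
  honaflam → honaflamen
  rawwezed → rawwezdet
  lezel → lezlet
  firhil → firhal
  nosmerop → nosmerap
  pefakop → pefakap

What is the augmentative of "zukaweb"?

zukawbet

lezel and firhil both end in -l yet inflect differently (lezlet, firhal), so the final letter is not what conditions the rule; the last vowel is.
"zukaweb" has last vowel 'e'. The stems whose last vowel is 'e' (rawwezed → rawwezdet, lezel → lezlet) delete the last vowel and add -et.
So zukaweb → zukawbet.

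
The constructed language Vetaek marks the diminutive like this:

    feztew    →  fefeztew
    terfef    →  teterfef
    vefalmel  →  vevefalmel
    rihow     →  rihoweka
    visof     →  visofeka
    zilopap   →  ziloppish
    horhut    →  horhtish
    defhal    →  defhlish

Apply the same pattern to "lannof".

feztew and rihow both end in -w yet inflect differently (fefeztew, rihoweka), so the final letter is not what conditions the rule; the last vowel is.
"lannof" has last vowel 'o'. The stems whose last vowel is 'o' (rihow → rihoweka, visof → visofeka) add -eka.
The other patterns: stems whose last vowel is 'e' repeat the first consonant+vowel as a prefix; stems whose last vowel is 'a' or 'u' delete the last vowel and add -ish.
So lannof → lannofeka.

lannofeka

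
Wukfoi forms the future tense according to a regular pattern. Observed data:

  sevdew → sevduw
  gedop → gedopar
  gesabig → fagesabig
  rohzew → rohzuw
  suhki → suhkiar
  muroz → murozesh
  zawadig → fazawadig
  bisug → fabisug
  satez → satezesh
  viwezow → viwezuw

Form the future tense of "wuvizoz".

"wuvizoz" ends in -z. The stems ending in -z (muroz → murozesh, satez → satezesh) add -esh.
The other patterns: stems ending in -g add the prefix fa-; stems ending in -w change the last vowel to 'u'; stems ending in -i or -p add -ar.
So wuvizoz → wuvizozesh.

wuvizozesh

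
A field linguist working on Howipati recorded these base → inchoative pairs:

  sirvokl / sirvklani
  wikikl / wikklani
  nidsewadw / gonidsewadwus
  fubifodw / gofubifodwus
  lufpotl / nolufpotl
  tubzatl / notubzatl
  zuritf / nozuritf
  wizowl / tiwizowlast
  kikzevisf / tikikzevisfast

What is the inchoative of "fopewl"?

"fopewl" has second-to-last letter 'w'. The one such stem in the data (wizowl → tiwizowlast) adds ti- … -ast around the stem, so the same rule applies.
So fopewl → tifopewlast.

tifopewlast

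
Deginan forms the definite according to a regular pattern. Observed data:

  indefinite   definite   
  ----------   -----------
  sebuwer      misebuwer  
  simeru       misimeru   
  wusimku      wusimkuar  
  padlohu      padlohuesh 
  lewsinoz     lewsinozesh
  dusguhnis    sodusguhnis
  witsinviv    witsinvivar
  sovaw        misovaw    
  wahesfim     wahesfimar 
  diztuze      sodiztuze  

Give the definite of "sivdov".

"sivdov" begins with s-. The stems beginning with s- (sebuwer → misebuwer, sovaw → misovaw, simeru → misimeru) add the prefix mi-.
So sivdov → misivdov.

misivdov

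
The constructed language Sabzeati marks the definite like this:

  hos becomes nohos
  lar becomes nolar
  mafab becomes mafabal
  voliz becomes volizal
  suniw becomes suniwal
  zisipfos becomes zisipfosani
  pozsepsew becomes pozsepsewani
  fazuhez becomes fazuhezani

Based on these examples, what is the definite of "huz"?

hos and zisipfos both end in -s yet inflect differently (nohos, zisipfosani), so the final letter is not what conditions the rule; the number of vowels is.
"huz" has 1 vowel. The stems with 1 vowel (hos → nohos, lar → nolar) add the prefix no-.
The other patterns: stems with 2 vowels add -al; stems with 3 vowels add -ani.
So huz → nohuz.

nohuz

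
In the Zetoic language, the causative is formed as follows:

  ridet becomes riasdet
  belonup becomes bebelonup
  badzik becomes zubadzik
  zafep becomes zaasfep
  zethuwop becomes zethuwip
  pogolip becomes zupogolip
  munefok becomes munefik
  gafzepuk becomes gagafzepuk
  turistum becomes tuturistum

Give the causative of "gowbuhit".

pogolip and zafep both end in -p yet inflect differently (zupogolip, zaasfep), so the final letter is not what conditions the rule; the last vowel is.
"gowbuhit" has last vowel 'i'. The stems whose last vowel is 'i' (badzik → zubadzik, pogolip → zupogolip) add the prefix zu-.
The other patterns: stems whose last vowel is 'e' insert -as- after the first vowel; stems whose last vowel is 'o' change the last vowel to 'i'; stems whose last vowel is 'u' repeat the first consonant+vowel as a prefix.
So gowbuhit → zugowbuhit.

zugowbuhit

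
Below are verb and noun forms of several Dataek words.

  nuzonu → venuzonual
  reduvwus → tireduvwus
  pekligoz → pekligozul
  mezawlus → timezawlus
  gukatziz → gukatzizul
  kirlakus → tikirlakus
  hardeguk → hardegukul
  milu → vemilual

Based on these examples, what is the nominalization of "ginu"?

veginual

mezawlus and nuzonu both have last vowel 'u' yet inflect differently (timezawlus, venuzonual), so the last vowel is not what conditions the rule; the final letter is.
"ginu" ends in -u. The stems ending in -u (nuzonu → venuzonual, milu → vemilual) add ve- … -al around the stem.
So ginu → veginual.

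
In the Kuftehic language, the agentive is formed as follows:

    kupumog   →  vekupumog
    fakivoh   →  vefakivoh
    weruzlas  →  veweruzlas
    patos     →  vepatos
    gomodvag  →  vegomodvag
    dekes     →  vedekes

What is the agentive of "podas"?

vepodas

Every pair shown (kupumog → vekupumog, fakivoh → vefakivoh, weruzlas → veweruzlas, …) follows the same rule: add the prefix ve-.
So podas → vepodas.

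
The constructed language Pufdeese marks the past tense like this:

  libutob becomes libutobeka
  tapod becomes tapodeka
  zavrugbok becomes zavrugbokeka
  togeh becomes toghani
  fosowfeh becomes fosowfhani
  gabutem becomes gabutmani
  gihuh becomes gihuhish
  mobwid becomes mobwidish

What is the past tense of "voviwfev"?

voviwfvani

togeh and gihuh both end in -h yet inflect differently (toghani, gihuhish), so the final letter is not what conditions the rule; the last vowel is.
"voviwfev" has last vowel 'e'. The stems whose last vowel is 'e' (togeh → toghani, fosowfeh → fosowfhani, gabutem → gabutmani) delete the last vowel and add -ani.
So voviwfev → voviwfvani.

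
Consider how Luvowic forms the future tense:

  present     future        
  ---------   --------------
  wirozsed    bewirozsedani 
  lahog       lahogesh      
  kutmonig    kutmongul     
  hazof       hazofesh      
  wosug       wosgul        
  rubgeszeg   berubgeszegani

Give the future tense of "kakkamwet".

bekakkamwetani

"kakkamwet" has last vowel 'e'. The stems whose last vowel is 'e' (rubgeszeg → berubgeszegani, wirozsed → bewirozsedani) add be- … -ani around the stem.
The other patterns: stems whose last vowel is 'o' add -esh; stems whose last vowel is 'i' or 'u' delete the last vowel and add -ul.
So kakkamwet → bekakkamwetani.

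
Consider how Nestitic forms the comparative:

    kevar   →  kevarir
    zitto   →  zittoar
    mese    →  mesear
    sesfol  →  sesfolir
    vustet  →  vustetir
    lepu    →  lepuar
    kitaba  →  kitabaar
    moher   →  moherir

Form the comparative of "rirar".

mese and vustet both have last vowel 'e' yet inflect differently (mesear, vustetir), so the last vowel is not what conditions the rule; whether the stem ends in a vowel or a consonant is.
"rirar" ends in a consonant. The stems ending in a consonant (vustet → vustetir, sesfol → sesfolir, kevar → kevarir) add -ir.
The other pattern: stems ending in a vowel add -ar.
So rirar → rirarir.

rirarir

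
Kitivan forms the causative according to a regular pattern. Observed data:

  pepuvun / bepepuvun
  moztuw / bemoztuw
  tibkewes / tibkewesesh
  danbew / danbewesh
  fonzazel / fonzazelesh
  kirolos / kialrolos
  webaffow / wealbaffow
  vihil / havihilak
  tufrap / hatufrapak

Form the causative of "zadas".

moztuw and danbew both end in -w yet inflect differently (bemoztuw, danbewesh), so the final letter is not what conditions the rule; the last vowel is.
"zadas" has last vowel 'a'. The one such stem in the data (tufrap → hatufrapak) adds ha- … -ak around the stem, so the same rule applies.
So zadas → hazadasak.

hazadasak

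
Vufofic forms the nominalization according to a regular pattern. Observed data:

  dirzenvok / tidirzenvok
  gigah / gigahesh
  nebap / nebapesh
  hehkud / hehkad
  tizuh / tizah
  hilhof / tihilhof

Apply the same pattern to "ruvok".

tiruvok

gigah and tizuh both end in -h yet inflect differently (gigahesh, tizah), so the final letter is not what conditions the rule; the last vowel is.
"ruvok" has last vowel 'o'. The stems whose last vowel is 'o' (dirzenvok → tidirzenvok, hilhof → tihilhof) add the prefix ti-.
The other patterns: stems whose last vowel is 'a' add -esh; stems whose last vowel is 'u' change the last vowel to 'a'.
So ruvok → tiruvok.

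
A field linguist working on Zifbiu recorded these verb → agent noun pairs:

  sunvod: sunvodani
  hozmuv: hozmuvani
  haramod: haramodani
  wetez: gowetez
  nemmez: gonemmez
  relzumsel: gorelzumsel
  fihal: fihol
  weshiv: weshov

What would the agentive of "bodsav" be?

relzumsel and fihal both end in -l yet inflect differently (gorelzumsel, fihol), so the final letter is not what conditions the rule; the last vowel is.
"bodsav" has last vowel 'a'. The one such stem in the data (fihal → fihol) changes the last vowel to 'o' (as does weshiv), so the same rule applies.
The other patterns: stems whose last vowel is 'o' or 'u' add -ani; stems whose last vowel is 'e' add the prefix go-.
So bodsav → bodsov.

bodsov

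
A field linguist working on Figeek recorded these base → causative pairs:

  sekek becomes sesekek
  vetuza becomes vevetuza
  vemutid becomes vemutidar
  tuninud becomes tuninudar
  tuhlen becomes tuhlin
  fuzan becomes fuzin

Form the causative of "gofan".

gofin

sekek and tuhlen both have last vowel 'e' yet inflect differently (sesekek, tuhlin), so the last vowel is not what conditions the rule; the final letter is.
"gofan" ends in -n. The stems ending in -n (tuhlen → tuhlin, fuzan → fuzin) change the last vowel to 'i'.
So gofan → gofin.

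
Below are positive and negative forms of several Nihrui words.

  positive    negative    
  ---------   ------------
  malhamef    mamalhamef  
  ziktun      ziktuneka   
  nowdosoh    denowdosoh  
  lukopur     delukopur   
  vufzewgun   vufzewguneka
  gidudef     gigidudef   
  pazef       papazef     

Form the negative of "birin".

birineka

ziktun and lukopur both have last vowel 'u' yet inflect differently (ziktuneka, delukopur), so the last vowel is not what conditions the rule; the final letter is.
"birin" ends in -n. The stems ending in -n (ziktun → ziktuneka, vufzewgun → vufzewguneka) add -eka.
The other patterns: stems ending in -f repeat the first consonant+vowel as a prefix; stems ending in -h or -r add the prefix de-.
So birin → birineka.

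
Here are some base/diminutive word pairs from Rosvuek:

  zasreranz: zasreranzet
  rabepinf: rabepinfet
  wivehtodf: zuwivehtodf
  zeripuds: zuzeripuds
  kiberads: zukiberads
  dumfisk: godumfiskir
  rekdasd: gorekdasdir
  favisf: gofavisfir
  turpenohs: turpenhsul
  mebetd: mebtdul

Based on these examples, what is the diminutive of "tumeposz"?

gotumeposzir

"tumeposz" has second-to-last letter 's'. The stems whose second-to-last letter is 's' (dumfisk → godumfiskir, rekdasd → gorekdasdir, favisf → gofavisfir) add go- … -ir around the stem.
The other patterns: stems whose second-to-last letter is 'n' add -et; stems whose second-to-last letter is 'd' add the prefix zu-; stems whose second-to-last letter is 'h' or 't' delete the last vowel and add -ul.
So tumeposz → gotumeposzir.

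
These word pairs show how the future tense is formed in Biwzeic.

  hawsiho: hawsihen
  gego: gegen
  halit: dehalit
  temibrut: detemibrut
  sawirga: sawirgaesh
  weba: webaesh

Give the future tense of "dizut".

hawsiho and halit both begin with h- yet inflect differently (hawsihen, dehalit), so the first letter is not what conditions the rule; the final letter is.
"dizut" ends in -t. The stems ending in -t (halit → dehalit, temibrut → detemibrut) add the prefix de-.
So dizut → dedizut.

dedizut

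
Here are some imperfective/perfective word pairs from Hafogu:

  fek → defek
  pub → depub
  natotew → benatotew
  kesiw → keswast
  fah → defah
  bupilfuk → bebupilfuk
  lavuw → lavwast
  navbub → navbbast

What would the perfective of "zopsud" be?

zopsdast

pub and navbub both end in -b yet inflect differently (depub, navbbast), so the final letter is not what conditions the rule; the number of vowels is.
"zopsud" has 2 vowels. The stems with 2 vowels (lavuw → lavwast, kesiw → keswast, navbub → navbbast) delete the last vowel and add -ast.
The other patterns: stems with 1 vowel add the prefix de-; stems with 3 vowels add the prefix be-.
So zopsud → zopsdast.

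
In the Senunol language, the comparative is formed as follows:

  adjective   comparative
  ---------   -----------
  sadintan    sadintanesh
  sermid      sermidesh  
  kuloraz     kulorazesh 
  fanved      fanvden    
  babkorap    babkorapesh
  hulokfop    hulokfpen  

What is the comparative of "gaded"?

gadden

babkorap and hulokfop both end in -p yet inflect differently (babkorapesh, hulokfpen), so the final letter is not what conditions the rule; the last vowel is.
"gaded" has last vowel 'e'. The one such stem in the data (fanved → fanvden) deletes the last vowel and adds -en (as does hulokfop), so the same rule applies.
The other pattern: stems whose last vowel is 'a' or 'i' add -esh.
So gaded → gadden.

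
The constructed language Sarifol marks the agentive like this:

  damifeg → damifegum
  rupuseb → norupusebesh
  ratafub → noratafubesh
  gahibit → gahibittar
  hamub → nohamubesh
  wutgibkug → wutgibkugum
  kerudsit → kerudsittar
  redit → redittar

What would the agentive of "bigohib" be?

nobigohibesh

rupuseb and damifeg both have last vowel 'e' yet inflect differently (norupusebesh, damifegum), so the last vowel is not what conditions the rule; the final letter is.
"bigohib" ends in -b. The stems ending in -b (ratafub → noratafubesh, rupuseb → norupusebesh, hamub → nohamubesh) add no- … -esh around the stem.
The other patterns: stems ending in -t double the final consonant and add -ar; stems ending in -g add -um.
So bigohib → nobigohibesh.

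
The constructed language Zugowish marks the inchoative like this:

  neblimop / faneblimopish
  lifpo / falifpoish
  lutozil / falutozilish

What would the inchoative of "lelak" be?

Every pair shown (neblimop → faneblimopish, lifpo → falifpoish, lutozil → falutozilish) follows the same rule: add fa- … -ish around the stem.
So lelak → falelakish.

falelakish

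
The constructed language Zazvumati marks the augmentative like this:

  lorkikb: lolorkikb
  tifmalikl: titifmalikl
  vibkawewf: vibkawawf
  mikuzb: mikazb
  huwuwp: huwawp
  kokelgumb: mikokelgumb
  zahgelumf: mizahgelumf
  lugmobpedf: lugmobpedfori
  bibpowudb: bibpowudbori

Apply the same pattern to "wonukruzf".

wonukrazf

lorkikb and mikuzb both end in -b yet inflect differently (lolorkikb, mikazb), so the final letter is not what conditions the rule; the second-to-last letter is.
"wonukruzf" has second-to-last letter 'z'. The one such stem in the data (mikuzb → mikazb) changes the last vowel to 'a' (as do vibkawewf, huwuwp), so the same rule applies.
So wonukruzf → wonukrazf.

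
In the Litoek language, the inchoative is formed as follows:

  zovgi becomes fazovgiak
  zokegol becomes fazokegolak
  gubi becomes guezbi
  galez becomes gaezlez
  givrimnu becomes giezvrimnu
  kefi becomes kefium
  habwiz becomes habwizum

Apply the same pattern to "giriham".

giezriham

zovgi and gubi both end in -i yet inflect differently (fazovgiak, guezbi), so the final letter is not what conditions the rule; the first letter is.
"giriham" begins with g-. The stems beginning with g- (gubi → guezbi, galez → gaezlez, givrimnu → giezvrimnu) insert -ez- after the first vowel.
The other patterns: stems beginning with z- add fa- … -ak around the stem; stems beginning with h- or k- add -um.
So giriham → giezriham.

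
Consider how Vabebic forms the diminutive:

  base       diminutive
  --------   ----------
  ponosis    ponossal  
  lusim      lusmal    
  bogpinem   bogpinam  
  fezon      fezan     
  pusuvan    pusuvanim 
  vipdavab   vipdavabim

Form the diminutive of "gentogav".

gentogavim

lusim and bogpinem both end in -m yet inflect differently (lusmal, bogpinam), so the final letter is not what conditions the rule; the last vowel is.
"gentogav" has last vowel 'a'. The stems whose last vowel is 'a' (pusuvan → pusuvanim, vipdavab → vipdavabim) add -im.
The other patterns: stems whose last vowel is 'i' delete the last vowel and add -al; stems whose last vowel is 'e' or 'o' change the last vowel to 'a'.
So gentogav → gentogavim.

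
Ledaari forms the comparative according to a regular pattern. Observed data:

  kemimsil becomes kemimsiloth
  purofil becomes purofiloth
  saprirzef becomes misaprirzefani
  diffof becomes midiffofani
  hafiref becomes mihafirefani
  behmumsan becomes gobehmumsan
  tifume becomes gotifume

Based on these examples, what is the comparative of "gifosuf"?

migifosufani

saprirzef and tifume both have last vowel 'e' yet inflect differently (misaprirzefani, gotifume), so the last vowel is not what conditions the rule; the final letter is.
"gifosuf" ends in -f. The stems ending in -f (saprirzef → misaprirzefani, diffof → midiffofani, hafiref → mihafirefani) add mi- … -ani around the stem.
The other patterns: stems ending in -l add -oth; stems ending in -e or -n add the prefix go-.
So gifosuf → migifosufani.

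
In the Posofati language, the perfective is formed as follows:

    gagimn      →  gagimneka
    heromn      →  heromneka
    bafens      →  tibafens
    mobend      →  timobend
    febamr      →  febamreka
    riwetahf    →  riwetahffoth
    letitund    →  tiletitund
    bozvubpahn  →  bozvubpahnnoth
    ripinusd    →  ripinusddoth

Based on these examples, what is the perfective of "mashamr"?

mashamreka

letitund and ripinusd both end in -d yet inflect differently (tiletitund, ripinusddoth), so the final letter is not what conditions the rule; the second-to-last letter is.
"mashamr" has second-to-last letter 'm'. The stems whose second-to-last letter is 'm' (gagimn → gagimneka, heromn → heromneka, febamr → febamreka) add -eka.
The other patterns: stems whose second-to-last letter is 'n' add the prefix ti-; stems whose second-to-last letter is 'h' or 's' double the final consonant and add -oth.
So mashamr → mashamreka.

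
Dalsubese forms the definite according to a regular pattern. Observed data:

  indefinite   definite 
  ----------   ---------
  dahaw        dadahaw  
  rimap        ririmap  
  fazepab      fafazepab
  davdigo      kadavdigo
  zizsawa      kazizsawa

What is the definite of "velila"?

kavelila

dahaw and zizsawa both have last vowel 'a' yet inflect differently (dadahaw, kazizsawa), so the last vowel is not what conditions the rule; whether the stem ends in a vowel or a consonant is.
"velila" ends in a vowel. The stems ending in a vowel (davdigo → kadavdigo, zizsawa → kazizsawa) add the prefix ka-.
The other pattern: stems ending in a consonant repeat the first consonant+vowel as a prefix.
So velila → kavelila.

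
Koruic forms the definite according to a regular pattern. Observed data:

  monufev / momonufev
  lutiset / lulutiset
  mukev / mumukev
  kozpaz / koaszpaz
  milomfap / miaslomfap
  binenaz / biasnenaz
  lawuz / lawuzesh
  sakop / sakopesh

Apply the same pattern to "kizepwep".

kikizepwep

kozpaz and lawuz both end in -z yet inflect differently (koaszpaz, lawuzesh), so the final letter is not what conditions the rule; the last vowel is.
"kizepwep" has last vowel 'e'. The stems whose last vowel is 'e' (monufev → momonufev, lutiset → lulutiset, mukev → mumukev) repeat the first consonant+vowel as a prefix.
The other patterns: stems whose last vowel is 'a' insert -as- after the first vowel; stems whose last vowel is 'o' or 'u' add -esh.
So kizepwep → kikizepwep.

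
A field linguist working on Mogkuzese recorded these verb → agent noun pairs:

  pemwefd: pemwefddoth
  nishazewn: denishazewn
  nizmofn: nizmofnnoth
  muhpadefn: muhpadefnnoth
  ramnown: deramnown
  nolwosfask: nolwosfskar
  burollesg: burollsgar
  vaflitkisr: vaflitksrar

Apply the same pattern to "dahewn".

dedahewn

ramnown and muhpadefn both end in -n yet inflect differently (deramnown, muhpadefnnoth), so the final letter is not what conditions the rule; the second-to-last letter is.
"dahewn" has second-to-last letter 'w'. The stems whose second-to-last letter is 'w' (ramnown → deramnown, nishazewn → denishazewn) add the prefix de-.
The other patterns: stems whose second-to-last letter is 'f' double the final consonant and add -oth; stems whose second-to-last letter is 's' delete the last vowel and add -ar.
So dahewn → dedahewn.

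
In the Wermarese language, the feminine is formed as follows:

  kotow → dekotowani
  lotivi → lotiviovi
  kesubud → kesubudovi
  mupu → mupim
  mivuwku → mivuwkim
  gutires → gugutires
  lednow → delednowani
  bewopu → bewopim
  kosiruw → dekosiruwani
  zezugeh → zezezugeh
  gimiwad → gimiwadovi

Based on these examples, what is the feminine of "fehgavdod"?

kesubud and kosiruw both have last vowel 'u' yet inflect differently (kesubudovi, dekosiruwani), so the last vowel is not what conditions the rule; the final letter is.
"fehgavdod" ends in -d. The stems ending in -d (gimiwad → gimiwadovi, kesubud → kesubudovi) add -ovi.
The other patterns: stems ending in -w add de- … -ani around the stem; stems ending in -u drop the final letter and add -im; stems ending in -h or -s repeat the first consonant+vowel as a prefix.
So fehgavdod → fehgavdodovi.

fehgavdodovi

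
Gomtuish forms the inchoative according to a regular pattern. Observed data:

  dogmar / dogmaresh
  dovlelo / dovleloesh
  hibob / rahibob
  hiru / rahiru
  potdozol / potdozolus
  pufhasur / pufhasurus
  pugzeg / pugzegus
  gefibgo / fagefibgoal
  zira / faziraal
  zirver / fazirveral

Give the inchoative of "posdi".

posdius

dogmar and pufhasur both end in -r yet inflect differently (dogmaresh, pufhasurus), so the final letter is not what conditions the rule; the first letter is.
"posdi" begins with p-. The stems beginning with p- (potdozol → potdozolus, pufhasur → pufhasurus, pugzeg → pugzegus) add -us.
So posdi → posdius.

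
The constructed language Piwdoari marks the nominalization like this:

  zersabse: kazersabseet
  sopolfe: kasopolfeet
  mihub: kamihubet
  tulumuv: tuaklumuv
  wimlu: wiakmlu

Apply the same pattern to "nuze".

"nuze" ends in -e. The stems ending in -e (zersabse → kazersabseet, sopolfe → kasopolfeet) add ka- … -et around the stem.
So nuze → kanuzeet.

kanuzeet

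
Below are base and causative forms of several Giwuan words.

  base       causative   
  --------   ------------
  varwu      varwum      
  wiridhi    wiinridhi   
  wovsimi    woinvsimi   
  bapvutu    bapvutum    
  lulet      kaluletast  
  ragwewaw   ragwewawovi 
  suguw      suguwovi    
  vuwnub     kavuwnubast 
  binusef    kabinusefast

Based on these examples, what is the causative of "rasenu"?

"rasenu" ends in -u. The stems ending in -u (bapvutu → bapvutum, varwu → varwum) drop the final letter and add -um.
So rasenu → rasenum.

rasenum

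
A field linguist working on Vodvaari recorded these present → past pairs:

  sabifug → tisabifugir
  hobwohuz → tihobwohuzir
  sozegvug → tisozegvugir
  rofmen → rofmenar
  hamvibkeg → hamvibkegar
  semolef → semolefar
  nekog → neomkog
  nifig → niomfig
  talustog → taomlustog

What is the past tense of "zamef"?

sabifug and hamvibkeg both end in -g yet inflect differently (tisabifugir, hamvibkegar), so the final letter is not what conditions the rule; the last vowel is.
"zamef" has last vowel 'e'. The stems whose last vowel is 'e' (rofmen → rofmenar, hamvibkeg → hamvibkegar, semolef → semolefar) add -ar.
So zamef → zamefar.

zamefar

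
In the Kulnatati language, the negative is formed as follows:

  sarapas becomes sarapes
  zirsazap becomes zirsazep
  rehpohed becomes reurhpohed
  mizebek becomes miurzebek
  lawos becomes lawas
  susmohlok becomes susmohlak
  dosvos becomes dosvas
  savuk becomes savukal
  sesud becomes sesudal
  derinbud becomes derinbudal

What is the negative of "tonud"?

sarapas and lawos both end in -s yet inflect differently (sarapes, lawas), so the final letter is not what conditions the rule; the last vowel is.
"tonud" has last vowel 'u'. The stems whose last vowel is 'u' (savuk → savukal, sesud → sesudal, derinbud → derinbudal) add -al.
The other patterns: stems whose last vowel is 'a' change the last vowel to 'e'; stems whose last vowel is 'e' insert -ur- after the first vowel; stems whose last vowel is 'o' change the last vowel to 'a'.
So tonud → tonudal.

tonudal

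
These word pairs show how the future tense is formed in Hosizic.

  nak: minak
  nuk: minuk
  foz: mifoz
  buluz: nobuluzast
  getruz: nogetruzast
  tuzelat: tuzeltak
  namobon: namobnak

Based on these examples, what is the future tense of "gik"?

foz and buluz both end in -z yet inflect differently (mifoz, nobuluzast), so the final letter is not what conditions the rule; the number of vowels is.
"gik" has 1 vowel. The stems with 1 vowel (nak → minak, nuk → minuk, foz → mifoz) add the prefix mi-.
So gik → migik.

migik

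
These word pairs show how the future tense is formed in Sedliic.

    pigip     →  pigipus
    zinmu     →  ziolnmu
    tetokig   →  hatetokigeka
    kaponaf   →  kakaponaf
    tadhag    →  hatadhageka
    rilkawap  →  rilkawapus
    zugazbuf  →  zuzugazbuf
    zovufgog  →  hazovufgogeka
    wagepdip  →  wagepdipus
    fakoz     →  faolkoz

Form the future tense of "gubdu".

guolbdu

rilkawap and kaponaf both have last vowel 'a' yet inflect differently (rilkawapus, kakaponaf), so the last vowel is not what conditions the rule; the final letter is.
"gubdu" ends in -u. The one such stem in the data (zinmu → ziolnmu) inserts -ol- after the first vowel (as does fakoz), so the same rule applies.
The other patterns: stems ending in -p add -us; stems ending in -f repeat the first consonant+vowel as a prefix; stems ending in -g add ha- … -eka around the stem.
So gubdu → guolbdu.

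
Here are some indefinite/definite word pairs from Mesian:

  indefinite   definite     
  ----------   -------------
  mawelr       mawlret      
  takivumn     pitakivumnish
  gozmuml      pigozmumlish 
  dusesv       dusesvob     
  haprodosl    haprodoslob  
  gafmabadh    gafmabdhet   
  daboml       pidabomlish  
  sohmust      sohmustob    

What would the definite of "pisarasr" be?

gozmuml and haprodosl both end in -l yet inflect differently (pigozmumlish, haprodoslob), so the final letter is not what conditions the rule; the second-to-last letter is.
"pisarasr" has second-to-last letter 's'. The stems whose second-to-last letter is 's' (dusesv → dusesvob, haprodosl → haprodoslob, sohmust → sohmustob) add -ob.
The other patterns: stems whose second-to-last letter is 'm' add pi- … -ish around the stem; stems whose second-to-last letter is 'd' or 'l' delete the last vowel and add -et.
So pisarasr → pisarasrob.

pisarasrob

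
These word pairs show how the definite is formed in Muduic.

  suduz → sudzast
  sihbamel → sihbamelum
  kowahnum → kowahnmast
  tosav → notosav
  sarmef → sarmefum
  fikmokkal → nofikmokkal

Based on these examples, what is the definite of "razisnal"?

fikmokkal and sihbamel both end in -l yet inflect differently (nofikmokkal, sihbamelum), so the final letter is not what conditions the rule; the last vowel is.
"razisnal" has last vowel 'a'. The stems whose last vowel is 'a' (fikmokkal → nofikmokkal, tosav → notosav) add the prefix no-.
The other patterns: stems whose last vowel is 'u' delete the last vowel and add -ast; stems whose last vowel is 'e' add -um.
So razisnal → norazisnal.

norazisnal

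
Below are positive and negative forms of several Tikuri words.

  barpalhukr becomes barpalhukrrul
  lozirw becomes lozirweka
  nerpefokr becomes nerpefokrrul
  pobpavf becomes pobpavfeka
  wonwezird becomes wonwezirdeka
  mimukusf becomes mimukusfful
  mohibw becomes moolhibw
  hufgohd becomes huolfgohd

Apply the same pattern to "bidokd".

bidokddul

mimukusf and pobpavf both end in -f yet inflect differently (mimukusfful, pobpavfeka), so the final letter is not what conditions the rule; the second-to-last letter is.
"bidokd" has second-to-last letter 'k'. The stems whose second-to-last letter is 'k' (barpalhukr → barpalhukrrul, nerpefokr → nerpefokrrul) double the final consonant and add -ul.
So bidokd → bidokddul.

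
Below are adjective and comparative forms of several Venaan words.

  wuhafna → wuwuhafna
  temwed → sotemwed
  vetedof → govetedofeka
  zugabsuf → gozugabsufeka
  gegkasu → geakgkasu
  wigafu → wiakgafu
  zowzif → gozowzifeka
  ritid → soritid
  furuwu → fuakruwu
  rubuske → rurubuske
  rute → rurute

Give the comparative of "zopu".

ritid and zowzif both have last vowel 'i' yet inflect differently (soritid, gozowzifeka), so the last vowel is not what conditions the rule; the final letter is.
"zopu" ends in -u. The stems ending in -u (wigafu → wiakgafu, furuwu → fuakruwu, gegkasu → geakgkasu) insert -ak- after the first vowel.
The other patterns: stems ending in -d add the prefix so-; stems ending in -f add go- … -eka around the stem; stems ending in -a or -e repeat the first consonant+vowel as a prefix.
So zopu → zoakpu.

zoakpu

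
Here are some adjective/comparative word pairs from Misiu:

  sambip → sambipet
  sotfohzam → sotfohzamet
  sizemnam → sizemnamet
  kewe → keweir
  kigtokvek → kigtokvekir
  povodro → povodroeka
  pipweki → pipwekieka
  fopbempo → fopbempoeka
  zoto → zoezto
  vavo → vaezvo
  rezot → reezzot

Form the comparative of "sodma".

"sodma" begins with s-. The stems beginning with s- (sambip → sambipet, sotfohzam → sotfohzamet, sizemnam → sizemnamet) add -et.
So sodma → sodmaet.

sodmaet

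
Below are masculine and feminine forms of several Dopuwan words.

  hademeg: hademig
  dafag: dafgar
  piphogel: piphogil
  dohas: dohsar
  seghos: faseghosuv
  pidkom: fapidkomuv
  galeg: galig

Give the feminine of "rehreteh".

hademeg and dafag both end in -g yet inflect differently (hademig, dafgar), so the final letter is not what conditions the rule; the last vowel is.
"rehreteh" has last vowel 'e'. The stems whose last vowel is 'e' (hademeg → hademig, galeg → galig, piphogel → piphogil) change the last vowel to 'i'.
The other patterns: stems whose last vowel is 'a' delete the last vowel and add -ar; stems whose last vowel is 'o' add fa- … -uv around the stem.
So rehreteh → rehretih.

rehretih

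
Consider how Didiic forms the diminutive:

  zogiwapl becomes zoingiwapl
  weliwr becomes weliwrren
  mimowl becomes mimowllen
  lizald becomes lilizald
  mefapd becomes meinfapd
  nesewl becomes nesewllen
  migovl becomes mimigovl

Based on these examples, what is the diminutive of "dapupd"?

dainpupd

"dapupd" has second-to-last letter 'p'. The stems whose second-to-last letter is 'p' (mefapd → meinfapd, zogiwapl → zoingiwapl) insert -in- after the first vowel.
So dapupd → dainpupd.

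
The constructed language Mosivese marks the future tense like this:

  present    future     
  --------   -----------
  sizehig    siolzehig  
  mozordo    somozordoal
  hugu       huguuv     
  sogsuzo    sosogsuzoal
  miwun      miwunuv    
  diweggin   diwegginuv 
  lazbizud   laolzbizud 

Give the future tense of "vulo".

sovuloal

"vulo" ends in -o. The stems ending in -o (mozordo → somozordoal, sogsuzo → sosogsuzoal) add so- … -al around the stem.
The other patterns: stems ending in -n or -u add -uv; stems ending in -d or -g insert -ol- after the first vowel.
So vulo → sovuloal.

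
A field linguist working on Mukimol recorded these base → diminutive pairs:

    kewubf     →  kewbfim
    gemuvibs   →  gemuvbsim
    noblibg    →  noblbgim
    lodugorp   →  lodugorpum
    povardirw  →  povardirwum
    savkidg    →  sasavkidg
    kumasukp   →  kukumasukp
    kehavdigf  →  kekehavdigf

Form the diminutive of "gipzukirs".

noblibg and savkidg both end in -g yet inflect differently (noblbgim, sasavkidg), so the final letter is not what conditions the rule; the second-to-last letter is.
"gipzukirs" has second-to-last letter 'r'. The stems whose second-to-last letter is 'r' (lodugorp → lodugorpum, povardirw → povardirwum) add -um.
The other patterns: stems whose second-to-last letter is 'b' delete the last vowel and add -im; stems whose second-to-last letter is 'd', 'g' or 'k' repeat the first consonant+vowel as a prefix.
So gipzukirs → gipzukirsum.

gipzukirsum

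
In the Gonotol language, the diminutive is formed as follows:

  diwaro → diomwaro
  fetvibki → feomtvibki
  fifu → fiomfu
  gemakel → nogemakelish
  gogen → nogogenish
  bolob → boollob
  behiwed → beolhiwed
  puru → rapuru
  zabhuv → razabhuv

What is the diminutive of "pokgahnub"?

fifu and puru both end in -u yet inflect differently (fiomfu, rapuru), so the final letter is not what conditions the rule; the first letter is.
"pokgahnub" begins with p-. The one such stem in the data (puru → rapuru) adds the prefix ra-, so the same rule applies.
The other patterns: stems beginning with d- or f- insert -om- after the first vowel; stems beginning with g- add no- … -ish around the stem; stems beginning with b- insert -ol- after the first vowel.
So pokgahnub → rapokgahnub.

rapokgahnub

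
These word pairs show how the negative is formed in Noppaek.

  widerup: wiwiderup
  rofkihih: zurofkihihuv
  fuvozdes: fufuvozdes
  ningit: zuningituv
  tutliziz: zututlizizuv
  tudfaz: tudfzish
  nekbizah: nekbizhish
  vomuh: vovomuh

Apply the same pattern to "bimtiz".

zubimtizuv

"bimtiz" has last vowel 'i'. The stems whose last vowel is 'i' (rofkihih → zurofkihihuv, ningit → zuningituv, tutliziz → zututlizizuv) add zu- … -uv around the stem.
The other patterns: stems whose last vowel is 'a' delete the last vowel and add -ish; stems whose last vowel is 'e' or 'u' repeat the first consonant+vowel as a prefix.
So bimtiz → zubimtizuv.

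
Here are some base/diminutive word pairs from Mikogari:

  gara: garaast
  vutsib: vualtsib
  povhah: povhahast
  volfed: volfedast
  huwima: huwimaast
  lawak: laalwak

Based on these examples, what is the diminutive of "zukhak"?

zualkhak

lawak and povhah both have last vowel 'a' yet inflect differently (laalwak, povhahast), so the last vowel is not what conditions the rule; the final letter is.
"zukhak" ends in -k. The one such stem in the data (lawak → laalwak) inserts -al- after the first vowel (as does vutsib), so the same rule applies.
The other pattern: stems ending in -a, -d or -h add -ast.
So zukhak → zualkhak.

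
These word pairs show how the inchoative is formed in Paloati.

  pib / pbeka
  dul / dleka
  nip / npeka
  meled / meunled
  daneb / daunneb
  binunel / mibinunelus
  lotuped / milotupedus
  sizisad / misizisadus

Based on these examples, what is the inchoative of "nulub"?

nuunlub

pib and daneb both end in -b yet inflect differently (pbeka, daunneb), so the final letter is not what conditions the rule; the number of vowels is.
"nulub" has 2 vowels. The stems with 2 vowels (meled → meunled, daneb → daunneb) insert -un- after the first vowel.
The other patterns: stems with 1 vowel delete the last vowel and add -eka; stems with 3 vowels add mi- … -us around the stem.
So nulub → nuunlub.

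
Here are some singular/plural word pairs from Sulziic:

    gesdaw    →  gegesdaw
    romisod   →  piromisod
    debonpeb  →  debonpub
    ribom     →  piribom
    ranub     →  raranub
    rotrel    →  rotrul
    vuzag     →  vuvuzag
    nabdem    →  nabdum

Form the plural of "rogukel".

ranub and debonpeb both end in -b yet inflect differently (raranub, debonpub), so the final letter is not what conditions the rule; the last vowel is.
"rogukel" has last vowel 'e'. The stems whose last vowel is 'e' (nabdem → nabdum, debonpeb → debonpub, rotrel → rotrul) change the last vowel to 'u'.
The other patterns: stems whose last vowel is 'a' or 'u' repeat the first consonant+vowel as a prefix; stems whose last vowel is 'o' add the prefix pi-.
So rogukel → rogukul.

rogukul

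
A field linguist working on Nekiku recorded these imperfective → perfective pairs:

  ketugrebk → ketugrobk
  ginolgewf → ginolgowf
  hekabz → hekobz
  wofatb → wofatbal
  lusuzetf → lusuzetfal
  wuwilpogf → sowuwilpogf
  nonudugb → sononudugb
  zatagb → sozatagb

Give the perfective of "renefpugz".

sorenefpugz

ginolgewf and lusuzetf both end in -f yet inflect differently (ginolgowf, lusuzetfal), so the final letter is not what conditions the rule; the second-to-last letter is.
"renefpugz" has second-to-last letter 'g'. The stems whose second-to-last letter is 'g' (wuwilpogf → sowuwilpogf, nonudugb → sononudugb, zatagb → sozatagb) add the prefix so-.
So renefpugz → sorenefpugz.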